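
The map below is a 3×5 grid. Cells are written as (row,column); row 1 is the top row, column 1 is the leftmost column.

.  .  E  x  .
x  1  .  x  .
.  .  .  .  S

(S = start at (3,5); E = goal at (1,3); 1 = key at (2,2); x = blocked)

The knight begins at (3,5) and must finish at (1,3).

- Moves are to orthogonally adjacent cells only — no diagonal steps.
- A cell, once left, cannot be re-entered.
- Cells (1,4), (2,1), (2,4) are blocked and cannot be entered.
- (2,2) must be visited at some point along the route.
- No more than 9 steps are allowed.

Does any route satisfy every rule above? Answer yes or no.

One route that works: (3,5) → (3,4) → (3,3) → (2,3) → (2,2) → (1,2) → (1,3).

yes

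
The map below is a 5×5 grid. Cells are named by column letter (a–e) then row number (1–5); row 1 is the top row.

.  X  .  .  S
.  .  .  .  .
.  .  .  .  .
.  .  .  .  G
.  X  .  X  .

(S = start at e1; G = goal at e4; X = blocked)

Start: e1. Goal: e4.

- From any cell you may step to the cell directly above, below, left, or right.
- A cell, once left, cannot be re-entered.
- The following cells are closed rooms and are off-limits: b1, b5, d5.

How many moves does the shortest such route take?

The Manhattan distance from e1 to e4 is |1−4| + |5−5| = 3, so at least 3 moves are needed.
A route of 3 moves achieves this: e1 → e2 → e3 → e4.
Since 3 matches the lower bound, it is optimal.

3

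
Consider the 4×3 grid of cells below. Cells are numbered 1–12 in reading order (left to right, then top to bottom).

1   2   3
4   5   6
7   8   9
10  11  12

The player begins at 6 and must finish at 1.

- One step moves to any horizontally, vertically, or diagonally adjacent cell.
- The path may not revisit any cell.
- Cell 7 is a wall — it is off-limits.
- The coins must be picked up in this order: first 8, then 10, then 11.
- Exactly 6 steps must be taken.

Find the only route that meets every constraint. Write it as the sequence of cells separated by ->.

The waypoints must appear in the order 8, 10, 11, with no cell reused.
Route from 6: 2× down-left (reaching 10), right to 11, up-right to 9, 2× up-left (reaching 1) — 6 moves in all.
Check: order respected (8 at step 1, 10 at step 2, 11 at step 3); 6 moves as required.

6 -> 8 -> 10 -> 11 -> 9 -> 5 -> 1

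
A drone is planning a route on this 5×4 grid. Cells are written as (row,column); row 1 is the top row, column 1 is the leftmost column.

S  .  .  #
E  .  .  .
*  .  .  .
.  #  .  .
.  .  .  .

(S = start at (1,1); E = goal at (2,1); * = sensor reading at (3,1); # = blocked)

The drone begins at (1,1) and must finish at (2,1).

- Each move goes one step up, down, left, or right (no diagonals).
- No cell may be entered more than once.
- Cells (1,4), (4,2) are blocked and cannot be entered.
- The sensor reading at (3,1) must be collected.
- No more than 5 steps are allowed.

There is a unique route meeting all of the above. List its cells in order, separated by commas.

(1,1), (1,2), (2,2), (3,2), (3,1), (2,1)

The budget equals the shortest possible length, so every move has to be on a shortest route through the required cells.
Route from (1,1): right to (1,2), 2× down (reaching (3,2)), left to (3,1), up to (2,1) — 5 moves in all.
Check: all required cells visited; 5 ≤ 5 moves.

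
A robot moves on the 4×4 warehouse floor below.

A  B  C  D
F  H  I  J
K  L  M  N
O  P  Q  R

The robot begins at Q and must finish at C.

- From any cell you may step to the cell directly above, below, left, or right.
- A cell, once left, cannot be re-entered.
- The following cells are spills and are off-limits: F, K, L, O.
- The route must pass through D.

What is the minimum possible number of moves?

Any route passes through D somewhere between Q and C. Summing Manhattan distances along the two legs (Q → D → C) gives a lower bound of 4 + 1 = 5 moves.
A route of 5 moves achieves this: Q → M → I → J → D → C.
Since 5 matches the lower bound, it is optimal.

5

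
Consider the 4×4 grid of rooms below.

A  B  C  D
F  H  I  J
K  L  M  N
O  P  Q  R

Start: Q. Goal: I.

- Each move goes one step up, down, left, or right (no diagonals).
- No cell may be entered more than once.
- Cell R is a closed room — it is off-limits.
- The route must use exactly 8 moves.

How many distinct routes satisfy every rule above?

Need simple routes of exactly 8 moves from Q to I (Manhattan distance 2, so 3 moves are spent on a detour and 3 undoing it).
Branch systematically from the start, pruning whenever the remaining move budget drops below the Manhattan distance to I or differs from it in parity. Grouping the completions by first move — via M: 7; via P: 12 — and summing: 7 + 12 = 19.
That gives 19 routes.

19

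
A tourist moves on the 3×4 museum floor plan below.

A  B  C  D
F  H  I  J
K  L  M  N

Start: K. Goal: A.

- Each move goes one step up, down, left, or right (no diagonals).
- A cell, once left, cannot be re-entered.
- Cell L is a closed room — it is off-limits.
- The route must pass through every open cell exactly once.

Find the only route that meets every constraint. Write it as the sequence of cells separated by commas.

Need to visit all 11 open cells exactly once, starting at K and ending at A.
Route from K: up 1 to F, right 2 to I, down 1 to M, right 1 to N, up 2 to D, left 3 to A — 10 moves in all.
Check: all 11 open cells covered.

K, F, H, I, M, N, J, D, C, B, A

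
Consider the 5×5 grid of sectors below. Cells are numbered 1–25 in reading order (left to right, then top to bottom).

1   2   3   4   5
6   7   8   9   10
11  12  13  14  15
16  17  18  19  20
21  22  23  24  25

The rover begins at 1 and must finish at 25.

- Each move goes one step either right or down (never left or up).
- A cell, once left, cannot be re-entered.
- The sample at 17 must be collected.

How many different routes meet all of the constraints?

16

A right/down-only route from 1 to 25 makes exactly 4 down-moves and 4 right-moves in some order.
With no other constraints that would be C(8,4) = 70 routes.
Split at 17 and multiply the segment counts: 1→17: 4; 17→25: 4; product = 16.
That gives 16 routes.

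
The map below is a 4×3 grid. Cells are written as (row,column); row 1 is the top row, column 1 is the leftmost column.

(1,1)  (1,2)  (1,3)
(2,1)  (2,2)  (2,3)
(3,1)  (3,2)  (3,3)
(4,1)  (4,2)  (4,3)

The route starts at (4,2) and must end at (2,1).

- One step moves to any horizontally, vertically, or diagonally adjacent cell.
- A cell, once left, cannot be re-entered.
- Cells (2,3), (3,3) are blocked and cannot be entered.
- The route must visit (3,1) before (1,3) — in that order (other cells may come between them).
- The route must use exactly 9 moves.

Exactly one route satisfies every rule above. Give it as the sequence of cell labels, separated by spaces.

The waypoints must appear in the order (3,1), (1,3), with no cell reused.
Route from (4,2): right to (4,3), up-left to (3,2), down-left to (4,1), up to (3,1), 2× up-right (reaching (1,3)), 2× left (reaching (1,1)), down to (2,1) — 9 moves in all.
Check: order respected ((3,1) at step 4, (1,3) at step 6); 9 moves as required.

(4,2) (4,3) (3,2) (4,1) (3,1) (2,2) (1,3) (1,2) (1,1) (2,1)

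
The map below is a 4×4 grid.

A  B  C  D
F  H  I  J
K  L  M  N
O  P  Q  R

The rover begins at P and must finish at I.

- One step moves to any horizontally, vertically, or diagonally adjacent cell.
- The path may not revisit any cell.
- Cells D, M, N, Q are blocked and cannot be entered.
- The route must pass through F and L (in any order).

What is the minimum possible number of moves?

4

Any route passes through F and L in some order between P and I. Summing Chebyshev distances along each leg and taking the cheapest ordering (P → L → F → I) gives a lower bound of 1 + 1 + 2 = 4 moves.
A route of 4 moves achieves this: P → K → F → L → I.
Since 4 matches the lower bound, it is optimal.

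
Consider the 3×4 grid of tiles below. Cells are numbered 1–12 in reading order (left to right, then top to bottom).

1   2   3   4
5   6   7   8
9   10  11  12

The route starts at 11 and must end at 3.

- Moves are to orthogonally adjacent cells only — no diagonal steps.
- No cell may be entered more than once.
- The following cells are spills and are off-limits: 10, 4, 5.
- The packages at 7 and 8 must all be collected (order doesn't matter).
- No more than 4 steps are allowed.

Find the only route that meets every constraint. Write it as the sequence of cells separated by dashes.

11 - 12 - 8 - 7 - 3

The 4-move cap with required stops at 7, 8 leaves no slack for detours.
Route from 11: right to 12, up to 8, left to 7, up to 3 — 4 moves in all.
Check: all required cells visited; 4 ≤ 4 moves.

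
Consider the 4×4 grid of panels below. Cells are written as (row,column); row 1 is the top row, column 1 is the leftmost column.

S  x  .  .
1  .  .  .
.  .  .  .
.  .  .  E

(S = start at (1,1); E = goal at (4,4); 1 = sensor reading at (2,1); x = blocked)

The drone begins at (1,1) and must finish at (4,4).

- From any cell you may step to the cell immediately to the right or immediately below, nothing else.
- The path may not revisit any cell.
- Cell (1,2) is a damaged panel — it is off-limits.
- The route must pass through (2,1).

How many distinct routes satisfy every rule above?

10

A right/down-only route from (1,1) to (4,4) makes exactly 3 down-moves and 3 right-moves in some order.
With no other constraints that would be C(6,3) = 20 routes.
Split at (2,1) and multiply the segment counts (each segment already excludes blocked cells): (1,1)→(2,1): 1; (2,1)→(4,4): 10; product = 10.
That gives 10 routes.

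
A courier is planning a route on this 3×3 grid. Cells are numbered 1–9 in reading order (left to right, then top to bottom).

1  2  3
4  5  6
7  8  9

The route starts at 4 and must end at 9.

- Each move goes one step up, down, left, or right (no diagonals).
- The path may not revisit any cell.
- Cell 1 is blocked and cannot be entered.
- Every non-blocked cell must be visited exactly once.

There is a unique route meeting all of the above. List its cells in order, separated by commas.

Need to visit all 8 open cells exactly once, starting at 4 and ending at 9.
Cell 3 has only two open neighbours (6 and 2), so the path must pass straight through it: one of those is the cell it's entered from and the other is where it exits.
Route from 4: down to 7, right to 8, 2× up (reaching 2), right to 3, 2× down (reaching 9) — 7 moves in all.
Check: all 8 open cells covered.

4, 7, 8, 5, 2, 3, 6, 9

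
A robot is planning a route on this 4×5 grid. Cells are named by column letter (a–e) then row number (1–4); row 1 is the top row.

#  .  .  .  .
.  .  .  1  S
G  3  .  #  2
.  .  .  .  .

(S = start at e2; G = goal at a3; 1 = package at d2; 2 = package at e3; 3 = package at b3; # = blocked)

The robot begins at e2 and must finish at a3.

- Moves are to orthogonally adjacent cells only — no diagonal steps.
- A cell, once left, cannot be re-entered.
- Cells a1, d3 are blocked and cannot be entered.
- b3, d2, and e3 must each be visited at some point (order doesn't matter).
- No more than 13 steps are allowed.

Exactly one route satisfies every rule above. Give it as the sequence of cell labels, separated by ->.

e2 -> e3 -> e4 -> d4 -> c4 -> c3 -> c2 -> d2 -> d1 -> c1 -> b1 -> b2 -> b3 -> a3

The 13-move cap with required stops at b3, d2, e3 leaves no slack for detours.
Route from e2: down 2 to e4, left 2 to c4, up 2 to c2, right 1 to d2, up 1 to d1, left 2 to b1, down 2 to b3, left 1 to a3 — 13 moves in all.
Check: all required cells visited; 13 ≤ 13 moves.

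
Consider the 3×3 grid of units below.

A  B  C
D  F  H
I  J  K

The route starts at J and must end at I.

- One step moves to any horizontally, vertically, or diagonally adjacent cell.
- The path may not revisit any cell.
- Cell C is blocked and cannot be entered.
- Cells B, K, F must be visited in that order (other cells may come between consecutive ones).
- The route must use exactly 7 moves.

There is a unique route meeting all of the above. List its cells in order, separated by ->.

The waypoints must appear in the order B, K, F, with no cell reused.
Route from J: up-left 1 to D, up 1 to A, right 1 to B, down-right 1 to H, down 1 to K, up-left 1 to F, down-left 1 to I — 7 moves in all.
Check: order respected (B at step 3, K at step 5, F at step 6); 7 moves as required.

J -> D -> A -> B -> H -> K -> F -> I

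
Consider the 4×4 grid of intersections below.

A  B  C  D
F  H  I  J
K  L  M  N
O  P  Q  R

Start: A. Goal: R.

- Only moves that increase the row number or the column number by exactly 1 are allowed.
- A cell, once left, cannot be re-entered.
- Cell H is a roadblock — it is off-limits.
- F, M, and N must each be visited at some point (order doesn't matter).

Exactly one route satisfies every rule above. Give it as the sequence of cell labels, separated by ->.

A -> F -> K -> L -> M -> N -> R

Moves only go right or down, so the column and row indices never decrease.
Route from A: 2× down (reaching K), 3× right (reaching N), down to R — 6 moves in all.
Check: all required cells visited.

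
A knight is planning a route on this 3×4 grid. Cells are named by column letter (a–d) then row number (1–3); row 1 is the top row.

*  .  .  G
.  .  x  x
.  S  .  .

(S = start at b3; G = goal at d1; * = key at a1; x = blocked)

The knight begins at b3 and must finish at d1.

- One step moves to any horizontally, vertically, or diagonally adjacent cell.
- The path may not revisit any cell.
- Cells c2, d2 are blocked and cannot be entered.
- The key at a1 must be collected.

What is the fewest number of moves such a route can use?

5

Any route passes through a1 somewhere between b3 and d1. Summing Chebyshev distances along the two legs (b3 → a1 → d1) gives a lower bound of 2 + 3 = 5 moves.
A route of 5 moves achieves this: b3 → a2 → a1 → b1 → c1 → d1.
Since 5 matches the lower bound, it is optimal.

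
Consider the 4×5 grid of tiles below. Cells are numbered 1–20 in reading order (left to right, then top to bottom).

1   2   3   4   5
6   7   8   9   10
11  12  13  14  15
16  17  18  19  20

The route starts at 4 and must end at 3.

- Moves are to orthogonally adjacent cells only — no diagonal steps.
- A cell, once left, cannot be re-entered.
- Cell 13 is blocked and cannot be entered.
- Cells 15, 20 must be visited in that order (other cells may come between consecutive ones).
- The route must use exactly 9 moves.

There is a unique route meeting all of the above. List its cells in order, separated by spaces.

4 5 10 15 20 19 14 9 8 3

The waypoints must appear in the order 15, 20, with no cell reused.
Route from 4: right to 5, 3× down (reaching 20), left to 19, 2× up (reaching 9), left to 8, up to 3 — 9 moves in all.
Check: order respected (15 at step 3, 20 at step 4); 9 moves as required.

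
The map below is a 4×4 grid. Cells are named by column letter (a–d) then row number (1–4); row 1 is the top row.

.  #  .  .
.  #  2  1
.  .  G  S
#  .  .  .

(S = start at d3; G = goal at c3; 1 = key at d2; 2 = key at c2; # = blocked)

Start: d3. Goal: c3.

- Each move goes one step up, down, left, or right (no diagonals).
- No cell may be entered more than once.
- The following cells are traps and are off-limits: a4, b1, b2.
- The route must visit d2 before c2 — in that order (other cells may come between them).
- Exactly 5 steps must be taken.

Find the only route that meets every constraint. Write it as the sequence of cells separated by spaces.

The waypoints must appear in the order d2, c2, with no cell reused.
Route from d3: up 2 to d1, left 1 to c1, down 2 to c3 — 5 moves in all.
Check: order respected (1 at step 1, 2 at step 4); 5 moves as required.

d3 d2 d1 c1 c2 c3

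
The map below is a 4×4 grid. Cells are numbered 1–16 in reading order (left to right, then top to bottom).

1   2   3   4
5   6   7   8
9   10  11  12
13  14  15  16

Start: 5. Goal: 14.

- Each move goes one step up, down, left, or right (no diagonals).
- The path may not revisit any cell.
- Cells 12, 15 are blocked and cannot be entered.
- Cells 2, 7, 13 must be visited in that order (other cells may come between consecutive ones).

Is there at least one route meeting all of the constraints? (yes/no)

yes

One route that works: 5 → 1 → 2 → 6 → 7 → 11 → 10 → 9 → 13 → 14.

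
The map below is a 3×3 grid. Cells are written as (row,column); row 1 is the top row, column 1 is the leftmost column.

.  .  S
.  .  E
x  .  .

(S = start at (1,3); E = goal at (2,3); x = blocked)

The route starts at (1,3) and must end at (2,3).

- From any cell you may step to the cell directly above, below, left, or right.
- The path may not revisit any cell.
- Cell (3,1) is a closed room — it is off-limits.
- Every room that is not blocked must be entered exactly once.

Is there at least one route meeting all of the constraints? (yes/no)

One route that works: (1,3) → (1,2) → (1,1) → (2,1) → (2,2) → (3,2) → (3,3) → (2,3).

yes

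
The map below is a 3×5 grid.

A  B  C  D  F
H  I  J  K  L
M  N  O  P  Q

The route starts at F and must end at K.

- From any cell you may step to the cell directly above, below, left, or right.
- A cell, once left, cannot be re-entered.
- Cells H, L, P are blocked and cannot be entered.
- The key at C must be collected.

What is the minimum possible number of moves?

4

Any route passes through C somewhere between F and K. Summing Manhattan distances along the two legs (F → C → K) gives a lower bound of 2 + 2 = 4 moves.
A route of 4 moves achieves this: F → D → C → J → K.
Since 4 matches the lower bound, it is optimal.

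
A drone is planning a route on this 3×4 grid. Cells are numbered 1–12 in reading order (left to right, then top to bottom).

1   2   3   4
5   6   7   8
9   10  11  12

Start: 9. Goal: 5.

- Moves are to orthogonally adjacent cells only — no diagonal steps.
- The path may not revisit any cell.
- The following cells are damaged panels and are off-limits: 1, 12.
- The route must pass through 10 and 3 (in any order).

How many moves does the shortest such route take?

Any route passes through 10 and 3 in some order between 9 and 5. Summing Manhattan distances along each leg and taking the cheapest ordering (9 → 10 → 3 → 5) gives a lower bound of 1 + 3 + 3 = 7 moves.
A route of 7 moves achieves this: 9 → 10 → 11 → 7 → 3 → 2 → 6 → 5.
Since 7 matches the lower bound, it is optimal.

7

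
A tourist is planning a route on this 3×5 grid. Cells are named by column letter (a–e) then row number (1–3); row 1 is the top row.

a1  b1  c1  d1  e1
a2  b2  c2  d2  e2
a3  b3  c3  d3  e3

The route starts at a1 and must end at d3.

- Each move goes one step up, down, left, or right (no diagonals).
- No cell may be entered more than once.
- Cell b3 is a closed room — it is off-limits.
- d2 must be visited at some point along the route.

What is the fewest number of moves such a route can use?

5

Any route passes through d2 somewhere between a1 and d3. Summing Manhattan distances along the two legs (a1 → d2 → d3) gives a lower bound of 4 + 1 = 5 moves.
A route of 5 moves achieves this: a1 → a2 → b2 → c2 → d2 → d3.
Since 5 matches the lower bound, it is optimal.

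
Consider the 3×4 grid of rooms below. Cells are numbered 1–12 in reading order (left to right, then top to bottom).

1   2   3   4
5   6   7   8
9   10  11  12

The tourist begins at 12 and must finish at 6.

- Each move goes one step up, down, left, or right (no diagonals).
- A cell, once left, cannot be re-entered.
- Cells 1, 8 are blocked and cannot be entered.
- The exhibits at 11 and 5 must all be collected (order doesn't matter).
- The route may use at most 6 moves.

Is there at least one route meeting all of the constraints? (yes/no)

One route that works: 12 → 11 → 10 → 9 → 5 → 6.

yes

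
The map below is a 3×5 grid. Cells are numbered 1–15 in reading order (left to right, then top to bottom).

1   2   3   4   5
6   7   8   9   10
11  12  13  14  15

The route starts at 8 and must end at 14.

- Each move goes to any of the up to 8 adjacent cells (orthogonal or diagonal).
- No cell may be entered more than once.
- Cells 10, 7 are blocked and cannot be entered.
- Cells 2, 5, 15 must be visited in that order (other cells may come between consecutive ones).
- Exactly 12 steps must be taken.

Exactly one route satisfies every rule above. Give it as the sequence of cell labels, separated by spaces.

The waypoints must appear in the order 2, 5, 15, with no cell reused.
Route from 8: down to 13, 2× left (reaching 11), 2× up (reaching 1), 4× right (reaching 5), down-left to 9, down-right to 15, left to 14 — 12 moves in all.
Check: order respected (2 at step 6, 5 at step 9, 15 at step 11); 12 moves as required.

8 13 12 11 6 1 2 3 4 5 9 15 14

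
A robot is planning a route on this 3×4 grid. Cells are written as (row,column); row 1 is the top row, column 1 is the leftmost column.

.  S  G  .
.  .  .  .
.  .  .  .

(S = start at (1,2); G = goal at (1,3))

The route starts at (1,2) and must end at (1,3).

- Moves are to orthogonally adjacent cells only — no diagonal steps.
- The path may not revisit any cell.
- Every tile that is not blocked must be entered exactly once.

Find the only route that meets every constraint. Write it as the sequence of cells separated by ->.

(1,2) -> (1,1) -> (2,1) -> (3,1) -> (3,2) -> (2,2) -> (2,3) -> (3,3) -> (3,4) -> (2,4) -> (1,4) -> (1,3)

Need to visit all 12 open cells exactly once, starting at (1,2) and ending at (1,3).
Cell (1,1) has only two open neighbours ((2,1) and (1,2)), so the path must pass straight through it: one of those is the cell it's entered from and the other is where it exits.
Route from (1,2): left to (1,1), 2× down (reaching (3,1)), right to (3,2), up to (2,2), right to (2,3), down to (3,3), right to (3,4), 2× up (reaching (1,4)), left to (1,3) — 11 moves in all.
Check: all 12 open cells covered.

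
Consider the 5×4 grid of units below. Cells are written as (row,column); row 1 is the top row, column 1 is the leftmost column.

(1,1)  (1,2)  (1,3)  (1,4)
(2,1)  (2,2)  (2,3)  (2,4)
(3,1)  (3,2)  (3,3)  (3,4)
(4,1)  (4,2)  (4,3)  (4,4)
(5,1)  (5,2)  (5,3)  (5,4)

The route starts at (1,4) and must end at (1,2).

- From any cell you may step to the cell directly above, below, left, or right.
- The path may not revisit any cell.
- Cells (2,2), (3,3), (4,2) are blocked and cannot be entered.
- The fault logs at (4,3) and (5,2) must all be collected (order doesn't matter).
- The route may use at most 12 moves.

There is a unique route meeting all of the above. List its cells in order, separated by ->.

(1,4) -> (2,4) -> (3,4) -> (4,4) -> (4,3) -> (5,3) -> (5,2) -> (5,1) -> (4,1) -> (3,1) -> (2,1) -> (1,1) -> (1,2)

The 12-move cap with required stops at (4,3), (5,2) leaves no slack for detours.
Route from (1,4): down 3 to (4,4), left 1 to (4,3), down 1 to (5,3), left 2 to (5,1), up 4 to (1,1), right 1 to (1,2) — 12 moves in all.
Check: all required cells visited; 12 ≤ 12 moves.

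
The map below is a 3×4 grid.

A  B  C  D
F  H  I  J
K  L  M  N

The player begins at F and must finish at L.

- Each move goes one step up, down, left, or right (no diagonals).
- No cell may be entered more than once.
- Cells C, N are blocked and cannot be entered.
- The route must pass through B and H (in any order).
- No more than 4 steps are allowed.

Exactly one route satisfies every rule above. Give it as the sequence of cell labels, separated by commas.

Any route must reach B and H and still end at L within 4 moves, so the order of the required stops is forced.
Route from F: up 1 to A, right 1 to B, down 2 to L — 4 moves in all.
Check: all required cells visited; 4 ≤ 4 moves.

F, A, B, H, L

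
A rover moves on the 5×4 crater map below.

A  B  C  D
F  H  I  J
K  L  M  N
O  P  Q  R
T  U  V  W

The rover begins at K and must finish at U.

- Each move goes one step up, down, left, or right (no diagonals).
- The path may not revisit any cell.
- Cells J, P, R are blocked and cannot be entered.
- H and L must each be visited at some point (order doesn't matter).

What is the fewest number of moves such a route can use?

7

Any route passes through H and L in some order between K and U. Summing Manhattan distances along each leg and taking the cheapest ordering (K → L → H → U) gives a lower bound of 1 + 1 + 3 = 5 moves.
That bound ignores the blocked cells. Measuring each leg by the fewest moves that actually steer around them (K→L: 1; L→H: 1; H→U: 5) raises the lower bound to 7.
A route of 7 moves exists: K → F → H → L → M → Q → V → U.
Since 7 matches that lower bound, it is optimal.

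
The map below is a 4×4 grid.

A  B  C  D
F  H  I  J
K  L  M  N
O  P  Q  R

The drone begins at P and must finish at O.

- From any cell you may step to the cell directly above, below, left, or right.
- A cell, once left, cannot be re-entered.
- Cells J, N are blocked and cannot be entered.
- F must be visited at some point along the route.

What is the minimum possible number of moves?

5

Any route passes through F somewhere between P and O. Summing Manhattan distances along the two legs (P → F → O) gives a lower bound of 3 + 2 = 5 moves.
A route of 5 moves achieves this: P → L → H → F → K → O.
Since 5 matches the lower bound, it is optimal.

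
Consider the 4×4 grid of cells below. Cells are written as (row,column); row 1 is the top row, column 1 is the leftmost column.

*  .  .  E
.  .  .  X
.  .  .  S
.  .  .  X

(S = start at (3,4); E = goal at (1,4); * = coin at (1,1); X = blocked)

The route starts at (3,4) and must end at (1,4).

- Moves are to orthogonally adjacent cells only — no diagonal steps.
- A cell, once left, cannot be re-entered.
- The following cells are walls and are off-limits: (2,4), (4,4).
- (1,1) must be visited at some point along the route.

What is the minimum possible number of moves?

8

Any route passes through (1,1) somewhere between (3,4) and (1,4). Summing Manhattan distances along the two legs ((3,4) → (1,1) → (1,4)) gives a lower bound of 5 + 3 = 8 moves.
A route of 8 moves achieves this: (3,4) → (3,3) → (2,3) → (2,2) → (2,1) → (1,1) → (1,2) → (1,3) → (1,4).
Since 8 matches the lower bound, it is optimal.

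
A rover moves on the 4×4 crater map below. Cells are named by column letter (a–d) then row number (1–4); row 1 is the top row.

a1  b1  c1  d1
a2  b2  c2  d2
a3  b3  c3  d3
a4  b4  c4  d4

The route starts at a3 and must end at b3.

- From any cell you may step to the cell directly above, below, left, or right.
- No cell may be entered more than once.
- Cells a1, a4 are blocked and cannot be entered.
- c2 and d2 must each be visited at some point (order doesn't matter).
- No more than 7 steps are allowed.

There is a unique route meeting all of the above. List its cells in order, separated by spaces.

a3 a2 b2 c2 d2 d3 c3 b3

The budget equals the shortest possible length, so every move has to be on a shortest route through the required cells.
Route from a3: up to a2, 3× right (reaching d2), down to d3, 2× left (reaching b3) — 7 moves in all.
Check: all required cells visited; 7 ≤ 7 moves.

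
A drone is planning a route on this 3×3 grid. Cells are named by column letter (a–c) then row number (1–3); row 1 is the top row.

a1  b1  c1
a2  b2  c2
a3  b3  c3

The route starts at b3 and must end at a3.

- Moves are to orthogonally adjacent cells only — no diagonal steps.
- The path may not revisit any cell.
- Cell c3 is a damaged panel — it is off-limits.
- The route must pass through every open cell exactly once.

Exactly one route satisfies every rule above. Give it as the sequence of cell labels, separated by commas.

Need to visit all 8 open cells exactly once, starting at b3 and ending at a3.
Route from b3: up 1 to b2, right 1 to c2, up 1 to c1, left 2 to a1, down 2 to a3 — 7 moves in all.
Check: all 8 open cells covered.

b3, b2, c2, c1, b1, a1, a2, a3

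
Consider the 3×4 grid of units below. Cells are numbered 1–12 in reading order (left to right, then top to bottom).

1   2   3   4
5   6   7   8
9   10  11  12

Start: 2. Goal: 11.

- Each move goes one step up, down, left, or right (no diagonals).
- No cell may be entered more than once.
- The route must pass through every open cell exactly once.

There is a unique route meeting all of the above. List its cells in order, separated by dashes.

Need to visit all 12 open cells exactly once, starting at 2 and ending at 11.
Route from 2: left to 1, 2× down (reaching 9), right to 10, up to 6, right to 7, up to 3, right to 4, 2× down (reaching 12), left to 11 — 11 moves in all.
Check: all 12 open cells covered.

2 - 1 - 5 - 9 - 10 - 6 - 7 - 3 - 4 - 8 - 12 - 11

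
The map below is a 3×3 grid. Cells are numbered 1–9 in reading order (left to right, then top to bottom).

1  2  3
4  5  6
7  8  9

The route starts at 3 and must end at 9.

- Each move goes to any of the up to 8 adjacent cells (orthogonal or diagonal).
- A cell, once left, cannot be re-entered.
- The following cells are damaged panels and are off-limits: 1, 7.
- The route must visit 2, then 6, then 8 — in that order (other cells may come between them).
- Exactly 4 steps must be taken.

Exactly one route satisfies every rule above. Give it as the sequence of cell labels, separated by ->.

The waypoints must appear in the order 2, 6, 8, with no cell reused.
Route from 3: left 1 to 2, down-right 1 to 6, down-left 1 to 8, right 1 to 9 — 4 moves in all.
Check: order respected (2 at step 1, 6 at step 2, 8 at step 3); 4 moves as required.

3 -> 2 -> 6 -> 8 -> 9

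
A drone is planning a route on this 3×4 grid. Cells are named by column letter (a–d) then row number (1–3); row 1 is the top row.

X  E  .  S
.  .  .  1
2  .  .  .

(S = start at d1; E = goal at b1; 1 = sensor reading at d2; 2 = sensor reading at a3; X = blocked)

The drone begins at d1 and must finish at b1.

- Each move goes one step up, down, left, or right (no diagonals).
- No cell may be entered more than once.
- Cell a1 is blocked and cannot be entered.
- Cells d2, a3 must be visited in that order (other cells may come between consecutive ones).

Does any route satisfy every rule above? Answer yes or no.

One route that works: d1 → d2 → d3 → c3 → b3 → a3 → a2 → b2 → b1.

yes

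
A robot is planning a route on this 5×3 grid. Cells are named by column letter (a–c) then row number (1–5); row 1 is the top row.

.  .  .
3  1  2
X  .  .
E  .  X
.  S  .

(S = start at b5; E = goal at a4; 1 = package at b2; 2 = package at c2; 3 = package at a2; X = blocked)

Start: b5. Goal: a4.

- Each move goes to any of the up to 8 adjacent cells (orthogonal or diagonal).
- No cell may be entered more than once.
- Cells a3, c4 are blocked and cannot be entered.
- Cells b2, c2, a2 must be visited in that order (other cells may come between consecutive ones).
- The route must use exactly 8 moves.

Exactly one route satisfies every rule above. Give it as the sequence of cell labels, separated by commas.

The waypoints must appear in the order b2, c2, a2, with no cell reused.
Route from b5: up 1 to b4, up-right 1 to c3, up-left 1 to b2, right 1 to c2, up-left 1 to b1, down-left 1 to a2, down-right 1 to b3, down-left 1 to a4 — 8 moves in all.
Check: order respected (1 at step 3, 2 at step 4, 3 at step 6); 8 moves as required.

b5, b4, c3, b2, c2, b1, a2, b3, a4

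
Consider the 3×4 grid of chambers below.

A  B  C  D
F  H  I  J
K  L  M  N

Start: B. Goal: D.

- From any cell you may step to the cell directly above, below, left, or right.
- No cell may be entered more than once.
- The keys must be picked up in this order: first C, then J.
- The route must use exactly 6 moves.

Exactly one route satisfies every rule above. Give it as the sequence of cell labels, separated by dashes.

The waypoints must appear in the order C, J, with no cell reused.
Route from B: right to C, 2× down (reaching M), right to N, 2× up (reaching D) — 6 moves in all.
Check: order respected (C at step 1, J at step 5); 6 moves as required.

B - C - I - M - N - J - D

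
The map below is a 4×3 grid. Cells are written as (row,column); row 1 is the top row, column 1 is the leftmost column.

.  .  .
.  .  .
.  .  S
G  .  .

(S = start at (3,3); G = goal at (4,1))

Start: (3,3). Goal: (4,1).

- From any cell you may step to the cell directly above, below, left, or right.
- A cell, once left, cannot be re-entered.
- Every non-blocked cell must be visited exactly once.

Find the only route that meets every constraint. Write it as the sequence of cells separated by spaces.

(3,3) (4,3) (4,2) (3,2) (2,2) (2,3) (1,3) (1,2) (1,1) (2,1) (3,1) (4,1)

Need to visit all 12 open cells exactly once, starting at (3,3) and ending at (4,1).
Cell (1,3) has only two open neighbours ((2,3) and (1,2)), so the path must pass straight through it: one of those is the cell it's entered from and the other is where it exits.
Route from (3,3): down to (4,3), left to (4,2), 2× up (reaching (2,2)), right to (2,3), up to (1,3), 2× left (reaching (1,1)), 3× down (reaching (4,1)) — 11 moves in all.
Check: all 12 open cells covered.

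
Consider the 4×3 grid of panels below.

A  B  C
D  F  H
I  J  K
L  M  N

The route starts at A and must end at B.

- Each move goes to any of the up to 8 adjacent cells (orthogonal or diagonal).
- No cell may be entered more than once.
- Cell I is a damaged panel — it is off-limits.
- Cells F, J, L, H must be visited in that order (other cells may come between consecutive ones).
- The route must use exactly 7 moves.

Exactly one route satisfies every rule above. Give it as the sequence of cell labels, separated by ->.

A -> F -> J -> L -> M -> K -> H -> B

The waypoints must appear in the order F, J, L, H, with no cell reused.
Route from A: down-right 1 to F, down 1 to J, down-left 1 to L, right 1 to M, up-right 1 to K, up 1 to H, up-left 1 to B — 7 moves in all.
Check: order respected (F at step 1, J at step 2, L at step 3, H at step 6); 7 moves as required.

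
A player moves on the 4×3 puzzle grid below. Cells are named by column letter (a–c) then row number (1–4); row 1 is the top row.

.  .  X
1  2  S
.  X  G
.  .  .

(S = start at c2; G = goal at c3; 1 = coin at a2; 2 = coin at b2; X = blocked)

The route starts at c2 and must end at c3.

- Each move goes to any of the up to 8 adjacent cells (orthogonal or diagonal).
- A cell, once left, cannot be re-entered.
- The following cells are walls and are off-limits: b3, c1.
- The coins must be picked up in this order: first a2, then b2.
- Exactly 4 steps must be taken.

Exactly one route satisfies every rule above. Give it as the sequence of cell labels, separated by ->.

c2 -> b1 -> a2 -> b2 -> c3

The waypoints must appear in the order a2, b2, with no cell reused.
Route from c2: up-left to b1, down-left to a2, right to b2, down-right to c3 — 4 moves in all.
Check: order respected (1 at step 2, 2 at step 3); 4 moves as required.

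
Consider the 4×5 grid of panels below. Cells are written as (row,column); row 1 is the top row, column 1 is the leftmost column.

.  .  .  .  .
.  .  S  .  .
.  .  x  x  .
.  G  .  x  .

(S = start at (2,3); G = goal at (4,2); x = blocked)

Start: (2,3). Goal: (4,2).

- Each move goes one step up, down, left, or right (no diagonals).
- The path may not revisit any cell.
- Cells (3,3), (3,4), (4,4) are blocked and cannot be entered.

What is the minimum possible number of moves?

3

The Manhattan distance from (2,3) to (4,2) is |2−4| + |3−2| = 3, so at least 3 moves are needed.
A route of 3 moves achieves this: (2,3) → (2,2) → (3,2) → (4,2).
Since 3 matches the lower bound, it is optimal.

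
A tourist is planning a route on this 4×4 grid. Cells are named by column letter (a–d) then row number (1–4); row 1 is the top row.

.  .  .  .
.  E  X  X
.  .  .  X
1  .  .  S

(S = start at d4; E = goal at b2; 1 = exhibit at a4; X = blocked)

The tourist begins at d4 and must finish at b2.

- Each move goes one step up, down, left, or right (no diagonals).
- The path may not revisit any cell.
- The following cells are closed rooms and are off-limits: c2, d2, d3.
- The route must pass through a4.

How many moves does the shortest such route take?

Any route passes through a4 somewhere between d4 and b2. Summing Manhattan distances along the two legs (d4 → a4 → b2) gives a lower bound of 3 + 3 = 6 moves.
A route of 6 moves achieves this: d4 → c4 → b4 → a4 → a3 → a2 → b2.
Since 6 matches the lower bound, it is optimal.

6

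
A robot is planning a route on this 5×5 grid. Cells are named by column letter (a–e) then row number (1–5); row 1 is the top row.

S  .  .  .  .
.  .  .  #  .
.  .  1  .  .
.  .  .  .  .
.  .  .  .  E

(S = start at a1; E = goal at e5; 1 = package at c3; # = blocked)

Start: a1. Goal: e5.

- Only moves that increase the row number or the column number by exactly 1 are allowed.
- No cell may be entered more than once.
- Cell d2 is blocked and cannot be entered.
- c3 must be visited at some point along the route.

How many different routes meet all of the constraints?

A right/down-only route from a1 to e5 makes exactly 4 down-moves and 4 right-moves in some order.
With no other constraints that would be C(8,4) = 70 routes.
Split at c3 and multiply the segment counts (each segment already excludes blocked cells): a1→c3: 6; c3→e5: 6; product = 36.
That gives 36 routes.

36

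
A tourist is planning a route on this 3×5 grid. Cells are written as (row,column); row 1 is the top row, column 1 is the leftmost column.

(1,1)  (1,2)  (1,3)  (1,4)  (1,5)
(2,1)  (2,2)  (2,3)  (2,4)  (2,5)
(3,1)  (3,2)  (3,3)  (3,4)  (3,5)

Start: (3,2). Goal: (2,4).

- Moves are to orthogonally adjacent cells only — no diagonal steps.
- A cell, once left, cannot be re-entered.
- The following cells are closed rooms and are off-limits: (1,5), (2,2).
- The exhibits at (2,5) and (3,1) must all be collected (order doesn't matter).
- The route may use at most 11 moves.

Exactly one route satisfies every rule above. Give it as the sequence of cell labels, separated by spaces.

The 11-move cap with required stops at (2,5), (3,1) leaves no slack for detours.
Route from (3,2): left 1 to (3,1), up 2 to (1,1), right 2 to (1,3), down 2 to (3,3), right 2 to (3,5), up 1 to (2,5), left 1 to (2,4) — 11 moves in all.
Check: all required cells visited; 11 ≤ 11 moves.

(3,2) (3,1) (2,1) (1,1) (1,2) (1,3) (2,3) (3,3) (3,4) (3,5) (2,5) (2,4)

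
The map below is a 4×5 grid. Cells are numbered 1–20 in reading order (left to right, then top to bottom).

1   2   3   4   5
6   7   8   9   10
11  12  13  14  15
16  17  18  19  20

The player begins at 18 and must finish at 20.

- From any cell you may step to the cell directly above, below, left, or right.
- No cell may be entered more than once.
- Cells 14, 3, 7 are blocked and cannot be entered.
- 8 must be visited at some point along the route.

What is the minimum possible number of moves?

Any route passes through 8 somewhere between 18 and 20. Summing Manhattan distances along the two legs (18 → 8 → 20) gives a lower bound of 2 + 4 = 6 moves.
A route of 6 moves achieves this: 18 → 13 → 8 → 9 → 10 → 15 → 20.
Since 6 matches the lower bound, it is optimal.

6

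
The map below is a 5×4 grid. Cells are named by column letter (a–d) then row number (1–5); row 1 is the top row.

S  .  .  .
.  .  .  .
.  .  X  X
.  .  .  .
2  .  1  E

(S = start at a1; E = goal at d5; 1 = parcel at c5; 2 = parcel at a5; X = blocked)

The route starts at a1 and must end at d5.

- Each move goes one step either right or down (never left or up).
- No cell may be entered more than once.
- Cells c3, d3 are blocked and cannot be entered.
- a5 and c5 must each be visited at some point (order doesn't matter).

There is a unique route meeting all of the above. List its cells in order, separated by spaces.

a1 a2 a3 a4 a5 b5 c5 d5

Moves only go right or down, so the column and row indices never decrease.
Route from a1: down 4 to a5, right 3 to d5 — 7 moves in all.
Check: all required cells visited.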